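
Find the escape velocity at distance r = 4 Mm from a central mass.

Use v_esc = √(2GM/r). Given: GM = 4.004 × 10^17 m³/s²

Convert to SI: r = 4 Mm = 4e+06 m.
Escape velocity comes from setting total energy to zero: ½v² − GM/r = 0 ⇒ v_esc = √(2GM / r).
v_esc = √(2 · 4.004e+17 / 4e+06) m/s ≈ 4.474e+05 m/s = 447.4 km/s.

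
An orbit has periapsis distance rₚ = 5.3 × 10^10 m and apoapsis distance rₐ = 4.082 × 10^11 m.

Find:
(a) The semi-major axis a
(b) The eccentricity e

(a) a = (rₚ + rₐ) / 2 = (5.3e+10 + 4.082e+11) / 2 ≈ 2.306e+11 m = 2.306 × 10^11 m.
(b) e = (rₐ − rₚ) / (rₐ + rₚ) = (4.082e+11 − 5.3e+10) / (4.082e+11 + 5.3e+10) ≈ 0.7702.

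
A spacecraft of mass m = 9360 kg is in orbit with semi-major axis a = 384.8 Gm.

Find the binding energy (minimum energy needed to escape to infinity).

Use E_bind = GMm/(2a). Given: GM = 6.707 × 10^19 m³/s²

Convert to SI: a = 384.8 Gm = 3.848e+11 m.
Total orbital energy is E = −GMm/(2a); binding energy is E_bind = −E = GMm/(2a).
E_bind = 6.707e+19 · 9360 / (2 · 3.848e+11) J ≈ 8.157e+11 J = 815.7 GJ.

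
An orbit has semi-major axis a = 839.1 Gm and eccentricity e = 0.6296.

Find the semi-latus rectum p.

Convert to SI: a = 839.1 Gm = 8.391e+11 m.
p = a (1 − e²).
p = 8.391e+11 · (1 − (0.6296)²) = 8.391e+11 · 0.603604 ≈ 5.065e+11 m = 506.5 Gm.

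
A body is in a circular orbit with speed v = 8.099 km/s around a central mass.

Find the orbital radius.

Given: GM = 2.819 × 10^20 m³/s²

Convert to SI: v = 8.099 km/s = 8099 m/s.
For a circular orbit, v² = GM / r, so r = GM / v².
r = 2.819e+20 / (8099)² m ≈ 4.298e+12 m = 4.298 Tm.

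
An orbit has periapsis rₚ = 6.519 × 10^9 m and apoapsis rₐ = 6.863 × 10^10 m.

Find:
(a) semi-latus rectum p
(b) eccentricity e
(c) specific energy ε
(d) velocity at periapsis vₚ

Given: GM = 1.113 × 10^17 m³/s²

(a) From a = (rₚ + rₐ)/2 = 3.75745e+10 m and e = (rₐ − rₚ)/(rₐ + rₚ) = 0.826505, p = a(1 − e²) = 3.75745e+10 · (1 − (0.826505)²) ≈ 1.191e+10 m
(b) e = (rₐ − rₚ)/(rₐ + rₚ) = (6.863e+10 − 6.519e+09)/(6.863e+10 + 6.519e+09) ≈ 0.8265
(c) With a = (rₚ + rₐ)/2 = 3.75745e+10 m, ε = −GM/(2a) = −1.113e+17/(2 · 3.75745e+10) J/kg ≈ -1.481e+06 J/kg
(d) With a = (rₚ + rₐ)/2 = 3.75745e+10 m, vₚ = √(GM (2/rₚ − 1/a)) = √(1.113e+17 · (2/6.519e+09 − 1/3.75745e+10)) m/s ≈ 5584 m/s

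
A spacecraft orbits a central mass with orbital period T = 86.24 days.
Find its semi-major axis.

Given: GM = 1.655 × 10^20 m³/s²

Convert to SI: T = 86.24 days = 7.45114e+06 s.
Invert Kepler's third law: a = (GM · T² / (4π²))^(1/3).
Substituting T = 7.45114e+06 s and GM = 1.655e+20 m³/s²:
a = (1.655e+20 · (7.45114e+06)² / (4π²))^(1/3) m
a ≈ 6.151e+10 m = 61.51 Gm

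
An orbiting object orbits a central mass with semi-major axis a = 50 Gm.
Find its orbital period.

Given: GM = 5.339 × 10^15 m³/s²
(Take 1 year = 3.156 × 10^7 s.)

Convert to SI: a = 50 Gm = 5e+10 m.
Kepler's third law: T = 2π √(a³ / GM).
Substituting a = 5e+10 m and GM = 5.339e+15 m³/s²:
T = 2π √((5e+10)³ / 5.339e+15) s
T ≈ 9.614e+08 s = 30.46 years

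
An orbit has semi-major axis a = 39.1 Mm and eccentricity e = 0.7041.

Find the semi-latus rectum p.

Convert to SI: a = 39.1 Mm = 3.91e+07 m.
p = a (1 − e²).
p = 3.91e+07 · (1 − (0.7041)²) = 3.91e+07 · 0.504243 ≈ 1.972e+07 m = 19.72 Mm.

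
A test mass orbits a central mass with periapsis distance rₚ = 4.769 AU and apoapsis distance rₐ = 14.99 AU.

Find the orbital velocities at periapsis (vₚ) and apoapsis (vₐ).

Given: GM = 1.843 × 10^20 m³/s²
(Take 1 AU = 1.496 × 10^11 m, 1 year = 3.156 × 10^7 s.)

Convert to SI: rₚ = 4.769 AU = 7.13442e+11 m; rₐ = 14.99 AU = 2.2425e+12 m.
Use the vis-viva equation v² = GM(2/r − 1/a) with a = (rₚ + rₐ)/2 = (7.13442e+11 + 2.2425e+12)/2 = 1.47797e+12 m.
vₚ = √(GM · (2/rₚ − 1/a)) = √(1.843e+20 · (2/7.13442e+11 − 1/1.47797e+12)) m/s ≈ 1.98e+04 m/s = 4.177 AU/year.
vₐ = √(GM · (2/rₐ − 1/a)) = √(1.843e+20 · (2/2.2425e+12 − 1/1.47797e+12)) m/s ≈ 6299 m/s = 1.329 AU/year.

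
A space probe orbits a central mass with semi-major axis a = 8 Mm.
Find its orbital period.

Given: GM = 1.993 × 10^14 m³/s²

Convert to SI: a = 8 Mm = 8e+06 m.
Kepler's third law: T = 2π √(a³ / GM).
Substituting a = 8e+06 m and GM = 1.993e+14 m³/s²:
T = 2π √((8e+06)³ / 1.993e+14) s
T ≈ 1.007e+04 s = 2.797 hours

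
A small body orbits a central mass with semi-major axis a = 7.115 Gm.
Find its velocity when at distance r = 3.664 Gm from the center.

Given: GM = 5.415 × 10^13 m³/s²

Convert to SI: a = 7.115 Gm = 7.115e+09 m; r = 3.664 Gm = 3.664e+09 m.
Vis-viva: v = √(GM · (2/r − 1/a)).
2/r − 1/a = 2/3.664e+09 − 1/7.115e+09 = 4.05303e-10 m⁻¹.
v = √(5.415e+13 · 4.05303e-10) m/s ≈ 148.1 m/s = 148.1 m/s.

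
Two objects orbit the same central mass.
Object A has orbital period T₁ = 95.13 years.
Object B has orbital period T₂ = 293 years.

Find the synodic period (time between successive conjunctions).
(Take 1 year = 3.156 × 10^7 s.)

Convert to SI: T₁ = 95.13 years = 3.0023e+09 s; T₂ = 293 years = 9.24708e+09 s.
T_syn = |T₁ · T₂ / (T₁ − T₂)|.
T_syn = |3.0023e+09 · 9.24708e+09 / (3.0023e+09 − 9.24708e+09)| s ≈ 4.446e+09 s = 140.9 years.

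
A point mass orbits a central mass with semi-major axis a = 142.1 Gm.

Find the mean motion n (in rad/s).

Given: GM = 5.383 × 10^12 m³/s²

Convert to SI: a = 142.1 Gm = 1.421e+11 m.
n = √(GM / a³).
n = √(5.383e+12 / (1.421e+11)³) rad/s ≈ 4.331e-11 rad/s.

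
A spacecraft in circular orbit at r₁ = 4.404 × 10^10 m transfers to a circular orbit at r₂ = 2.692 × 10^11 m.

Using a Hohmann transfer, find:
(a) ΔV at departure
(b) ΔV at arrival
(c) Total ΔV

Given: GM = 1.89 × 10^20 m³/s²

Transfer semi-major axis: a_t = (r₁ + r₂)/2 = (4.404e+10 + 2.692e+11)/2 = 1.5662e+11 m.
Circular speeds: v₁ = √(GM/r₁) = 65509.9 m/s, v₂ = √(GM/r₂) = 26496.8 m/s.
Transfer speeds (vis-viva v² = GM(2/r − 1/a_t)): v₁ᵗ = 85885.8 m/s, v₂ᵗ = 14050.6 m/s.
(a) ΔV₁ = |v₁ᵗ − v₁| ≈ 2.038e+04 m/s = 20.38 km/s.
(b) ΔV₂ = |v₂ − v₂ᵗ| ≈ 1.245e+04 m/s = 12.45 km/s.
(c) ΔV_total = ΔV₁ + ΔV₂ ≈ 3.282e+04 m/s = 32.82 km/s.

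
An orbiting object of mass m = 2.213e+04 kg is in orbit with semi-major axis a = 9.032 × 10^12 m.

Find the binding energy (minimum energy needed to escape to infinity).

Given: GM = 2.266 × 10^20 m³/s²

Total orbital energy is E = −GMm/(2a); binding energy is E_bind = −E = GMm/(2a).
E_bind = 2.266e+20 · 2.213e+04 / (2 · 9.032e+12) J ≈ 2.776e+11 J = 277.6 GJ.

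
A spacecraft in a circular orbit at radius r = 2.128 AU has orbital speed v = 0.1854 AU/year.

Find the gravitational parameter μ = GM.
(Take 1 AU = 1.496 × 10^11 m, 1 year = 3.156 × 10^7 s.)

Convert to SI: r = 2.128 AU = 3.18349e+11 m; v = 0.1854 AU/year = 878.829 m/s.
For a circular orbit v² = GM/r, so GM = v² · r.
GM = (878.829)² · 3.18349e+11 m³/s² ≈ 2.459e+17 m³/s² = 2.459 × 10^17 m³/s².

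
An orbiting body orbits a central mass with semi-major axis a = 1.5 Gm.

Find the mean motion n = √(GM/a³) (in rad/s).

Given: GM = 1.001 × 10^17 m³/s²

Convert to SI: a = 1.5 Gm = 1.5e+09 m.
n = √(GM / a³).
n = √(1.001e+17 / (1.5e+09)³) rad/s ≈ 5.446e-06 rad/s.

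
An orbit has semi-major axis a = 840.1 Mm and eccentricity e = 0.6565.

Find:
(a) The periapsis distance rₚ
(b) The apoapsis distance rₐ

Convert to SI: a = 840.1 Mm = 8.401e+08 m.
(a) rₚ = a(1 − e) = 8.401e+08 · (1 − 0.6565) = 8.401e+08 · 0.3435 ≈ 2.886e+08 m = 288.6 Mm.
(b) rₐ = a(1 + e) = 8.401e+08 · (1 + 0.6565) = 8.401e+08 · 1.6565 ≈ 1.392e+09 m = 1.392 Gm.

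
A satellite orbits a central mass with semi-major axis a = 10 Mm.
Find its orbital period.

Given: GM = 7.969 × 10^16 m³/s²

Convert to SI: a = 10 Mm = 1e+07 m.
Kepler's third law: T = 2π √(a³ / GM).
Substituting a = 1e+07 m and GM = 7.969e+16 m³/s²:
T = 2π √((1e+07)³ / 7.969e+16) s
T ≈ 703.8 s = 11.73 minutes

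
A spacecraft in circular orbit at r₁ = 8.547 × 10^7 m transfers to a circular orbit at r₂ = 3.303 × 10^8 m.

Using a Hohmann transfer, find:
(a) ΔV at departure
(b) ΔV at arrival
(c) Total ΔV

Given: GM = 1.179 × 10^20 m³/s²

Transfer semi-major axis: a_t = (r₁ + r₂)/2 = (8.547e+07 + 3.303e+08)/2 = 2.07885e+08 m.
Circular speeds: v₁ = √(GM/r₁) = 1.17449e+06 m/s, v₂ = √(GM/r₂) = 597451 m/s.
Transfer speeds (vis-viva v² = GM(2/r − 1/a_t)): v₁ᵗ = 1.48045e+06 m/s, v₂ᵗ = 383087 m/s.
(a) ΔV₁ = |v₁ᵗ − v₁| ≈ 3.06e+05 m/s = 306 km/s.
(b) ΔV₂ = |v₂ − v₂ᵗ| ≈ 2.144e+05 m/s = 214.4 km/s.
(c) ΔV_total = ΔV₁ + ΔV₂ ≈ 5.203e+05 m/s = 520.3 km/s.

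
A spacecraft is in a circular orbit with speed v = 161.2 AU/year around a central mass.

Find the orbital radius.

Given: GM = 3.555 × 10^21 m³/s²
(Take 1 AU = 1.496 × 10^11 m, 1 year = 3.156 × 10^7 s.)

Convert to SI: v = 161.2 AU/year = 764117 m/s.
For a circular orbit, v² = GM / r, so r = GM / v².
r = 3.555e+21 / (764117)² m ≈ 6.089e+09 m = 0.0407 AU.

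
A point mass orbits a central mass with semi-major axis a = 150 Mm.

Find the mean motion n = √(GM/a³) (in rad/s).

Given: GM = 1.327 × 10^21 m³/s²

Convert to SI: a = 150 Mm = 1.5e+08 m.
n = √(GM / a³).
n = √(1.327e+21 / (1.5e+08)³) rad/s ≈ 0.01983 rad/s.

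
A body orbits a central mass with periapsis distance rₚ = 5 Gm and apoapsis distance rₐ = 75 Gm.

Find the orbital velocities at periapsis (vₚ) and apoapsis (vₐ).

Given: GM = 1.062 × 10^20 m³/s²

Convert to SI: rₚ = 5 Gm = 5e+09 m; rₐ = 75 Gm = 7.5e+10 m.
Use the vis-viva equation v² = GM(2/r − 1/a) with a = (rₚ + rₐ)/2 = (5e+09 + 7.5e+10)/2 = 4e+10 m.
vₚ = √(GM · (2/rₚ − 1/a)) = √(1.062e+20 · (2/5e+09 − 1/4e+10)) m/s ≈ 1.996e+05 m/s = 199.6 km/s.
vₐ = √(GM · (2/rₐ − 1/a)) = √(1.062e+20 · (2/7.5e+10 − 1/4e+10)) m/s ≈ 1.33e+04 m/s = 13.3 km/s.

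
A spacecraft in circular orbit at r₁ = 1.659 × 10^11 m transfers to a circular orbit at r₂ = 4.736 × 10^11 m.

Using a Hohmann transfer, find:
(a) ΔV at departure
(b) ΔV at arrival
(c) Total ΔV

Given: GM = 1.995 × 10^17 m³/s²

Transfer semi-major axis: a_t = (r₁ + r₂)/2 = (1.659e+11 + 4.736e+11)/2 = 3.1975e+11 m.
Circular speeds: v₁ = √(GM/r₁) = 1096.6 m/s, v₂ = √(GM/r₂) = 649.031 m/s.
Transfer speeds (vis-viva v² = GM(2/r − 1/a_t)): v₁ᵗ = 1334.59 m/s, v₂ᵗ = 467.502 m/s.
(a) ΔV₁ = |v₁ᵗ − v₁| ≈ 238 m/s = 238 m/s.
(b) ΔV₂ = |v₂ − v₂ᵗ| ≈ 181.5 m/s = 181.5 m/s.
(c) ΔV_total = ΔV₁ + ΔV₂ ≈ 419.5 m/s = 419.5 m/s.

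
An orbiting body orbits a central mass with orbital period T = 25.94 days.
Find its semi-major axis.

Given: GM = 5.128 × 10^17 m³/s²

Convert to SI: T = 25.94 days = 2.24122e+06 s.
Invert Kepler's third law: a = (GM · T² / (4π²))^(1/3).
Substituting T = 2.24122e+06 s and GM = 5.128e+17 m³/s²:
a = (5.128e+17 · (2.24122e+06)² / (4π²))^(1/3) m
a ≈ 4.026e+09 m = 4.026 Gm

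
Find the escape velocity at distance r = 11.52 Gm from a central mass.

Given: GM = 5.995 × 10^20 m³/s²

Convert to SI: r = 11.52 Gm = 1.152e+10 m.
Escape velocity comes from setting total energy to zero: ½v² − GM/r = 0 ⇒ v_esc = √(2GM / r).
v_esc = √(2 · 5.995e+20 / 1.152e+10) m/s ≈ 3.226e+05 m/s = 322.6 km/s.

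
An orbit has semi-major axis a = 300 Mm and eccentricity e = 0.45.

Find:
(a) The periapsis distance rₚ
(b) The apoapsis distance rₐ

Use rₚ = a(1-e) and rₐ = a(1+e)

Convert to SI: a = 300 Mm = 3e+08 m.
(a) rₚ = a(1 − e) = 3e+08 · (1 − 0.45) = 3e+08 · 0.55 ≈ 1.65e+08 m = 165 Mm.
(b) rₐ = a(1 + e) = 3e+08 · (1 + 0.45) = 3e+08 · 1.45 ≈ 4.35e+08 m = 435 Mm.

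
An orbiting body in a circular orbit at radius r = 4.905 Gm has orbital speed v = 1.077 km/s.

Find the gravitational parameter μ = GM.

Convert to SI: r = 4.905 Gm = 4.905e+09 m; v = 1.077 km/s = 1077 m/s.
For a circular orbit v² = GM/r, so GM = v² · r.
GM = (1077)² · 4.905e+09 m³/s² ≈ 5.689e+15 m³/s² = 5.689 × 10^15 m³/s².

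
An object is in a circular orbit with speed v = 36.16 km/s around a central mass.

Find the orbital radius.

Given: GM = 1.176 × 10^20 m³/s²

Convert to SI: v = 36.16 km/s = 36160 m/s.
For a circular orbit, v² = GM / r, so r = GM / v².
r = 1.176e+20 / (36160)² m ≈ 8.994e+10 m = 89.94 Gm.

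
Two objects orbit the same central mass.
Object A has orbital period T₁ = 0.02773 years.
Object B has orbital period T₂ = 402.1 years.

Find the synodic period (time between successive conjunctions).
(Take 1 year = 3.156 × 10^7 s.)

Convert to SI: T₁ = 0.02773 years = 875159 s; T₂ = 402.1 years = 1.26903e+10 s.
T_syn = |T₁ · T₂ / (T₁ − T₂)|.
T_syn = |875159 · 1.26903e+10 / (875159 − 1.26903e+10)| s ≈ 8.752e+05 s = 0.02773 years.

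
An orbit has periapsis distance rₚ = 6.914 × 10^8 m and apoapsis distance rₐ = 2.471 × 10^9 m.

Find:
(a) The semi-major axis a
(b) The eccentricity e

(a) a = (rₚ + rₐ) / 2 = (6.914e+08 + 2.471e+09) / 2 ≈ 1.581e+09 m = 1.581 × 10^9 m.
(b) e = (rₐ − rₚ) / (rₐ + rₚ) = (2.471e+09 − 6.914e+08) / (2.471e+09 + 6.914e+08) ≈ 0.5627.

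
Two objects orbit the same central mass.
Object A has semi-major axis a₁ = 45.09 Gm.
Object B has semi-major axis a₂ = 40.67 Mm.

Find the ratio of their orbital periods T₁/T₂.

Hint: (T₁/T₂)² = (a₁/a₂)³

Convert to SI: a₁ = 45.09 Gm = 4.509e+10 m; a₂ = 40.67 Mm = 4.067e+07 m.
From Kepler's third law, (T₁/T₂)² = (a₁/a₂)³, so T₁/T₂ = (a₁/a₂)^(3/2).
a₁/a₂ = 4.509e+10 / 4.067e+07 = 1108.68.
T₁/T₂ = (1108.68)^(3/2) ≈ 3.692e+04.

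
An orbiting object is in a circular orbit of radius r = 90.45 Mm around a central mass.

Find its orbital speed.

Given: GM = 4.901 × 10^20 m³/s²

Convert to SI: r = 90.45 Mm = 9.045e+07 m.
For a circular orbit, gravity supplies the centripetal force, so v = √(GM / r).
v = √(4.901e+20 / 9.045e+07) m/s ≈ 2.328e+06 m/s = 2328 km/s.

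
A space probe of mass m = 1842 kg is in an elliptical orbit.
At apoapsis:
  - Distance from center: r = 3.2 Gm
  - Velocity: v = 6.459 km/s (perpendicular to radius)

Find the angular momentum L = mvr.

Convert to SI: r = 3.2 Gm = 3.2e+09 m; v = 6.459 km/s = 6459 m/s.
Since v is perpendicular to r, L = m · v · r.
L = 1842 · 6459 · 3.2e+09 kg·m²/s ≈ 3.807e+16 kg·m²/s.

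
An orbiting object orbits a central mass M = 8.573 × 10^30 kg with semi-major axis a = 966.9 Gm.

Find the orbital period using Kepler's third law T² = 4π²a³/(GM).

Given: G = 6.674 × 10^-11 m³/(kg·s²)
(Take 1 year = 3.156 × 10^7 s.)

Convert to SI: a = 966.9 Gm = 9.669e+11 m.
GM = G · M = 6.674e-11 · 8.573e+30 = 5.72162e+20 m³/s².
Kepler's third law: T = 2π √(a³ / GM).
Substituting a = 9.669e+11 m and GM = 5.72162e+20 m³/s²:
T = 2π √((9.669e+11)³ / 5.72162e+20) s
T ≈ 2.497e+08 s = 7.913 years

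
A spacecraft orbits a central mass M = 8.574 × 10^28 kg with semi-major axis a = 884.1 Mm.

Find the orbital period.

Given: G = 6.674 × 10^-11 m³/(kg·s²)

Convert to SI: a = 884.1 Mm = 8.841e+08 m.
GM = G · M = 6.674e-11 · 8.574e+28 = 5.72229e+18 m³/s².
Kepler's third law: T = 2π √(a³ / GM).
Substituting a = 8.841e+08 m and GM = 5.72229e+18 m³/s²:
T = 2π √((8.841e+08)³ / 5.72229e+18) s
T ≈ 6.905e+04 s = 19.18 hours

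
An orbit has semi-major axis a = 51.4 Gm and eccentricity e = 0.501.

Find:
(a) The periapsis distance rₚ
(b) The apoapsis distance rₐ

Convert to SI: a = 51.4 Gm = 5.14e+10 m.
(a) rₚ = a(1 − e) = 5.14e+10 · (1 − 0.501) = 5.14e+10 · 0.499 ≈ 2.565e+10 m = 25.65 Gm.
(b) rₐ = a(1 + e) = 5.14e+10 · (1 + 0.501) = 5.14e+10 · 1.501 ≈ 7.715e+10 m = 77.15 Gm.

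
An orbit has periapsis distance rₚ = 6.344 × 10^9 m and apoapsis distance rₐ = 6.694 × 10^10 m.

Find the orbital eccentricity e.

e = (rₐ − rₚ) / (rₐ + rₚ).
e = (6.694e+10 − 6.344e+09) / (6.694e+10 + 6.344e+09) = 6.0596e+10 / 7.3284e+10 ≈ 0.8269.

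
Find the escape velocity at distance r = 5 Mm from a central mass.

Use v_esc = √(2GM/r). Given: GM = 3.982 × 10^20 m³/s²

Convert to SI: r = 5 Mm = 5e+06 m.
Escape velocity comes from setting total energy to zero: ½v² − GM/r = 0 ⇒ v_esc = √(2GM / r).
v_esc = √(2 · 3.982e+20 / 5e+06) m/s ≈ 1.262e+07 m/s = 1.262e+04 km/s.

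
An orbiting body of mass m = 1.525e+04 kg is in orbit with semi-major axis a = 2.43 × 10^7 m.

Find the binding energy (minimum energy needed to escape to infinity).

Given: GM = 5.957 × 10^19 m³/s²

Total orbital energy is E = −GMm/(2a); binding energy is E_bind = −E = GMm/(2a).
E_bind = 5.957e+19 · 1.525e+04 / (2 · 2.43e+07) J ≈ 1.869e+16 J = 18.69 PJ.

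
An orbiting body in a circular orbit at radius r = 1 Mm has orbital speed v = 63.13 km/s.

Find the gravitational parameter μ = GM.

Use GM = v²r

Convert to SI: r = 1 Mm = 1e+06 m; v = 63.13 km/s = 63130 m/s.
For a circular orbit v² = GM/r, so GM = v² · r.
GM = (63130)² · 1e+06 m³/s² ≈ 3.985e+15 m³/s² = 3.985 × 10^15 m³/s².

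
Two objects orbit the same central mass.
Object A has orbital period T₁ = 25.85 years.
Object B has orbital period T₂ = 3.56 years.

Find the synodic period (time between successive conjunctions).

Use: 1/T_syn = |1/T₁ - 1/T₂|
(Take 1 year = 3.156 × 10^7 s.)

Convert to SI: T₁ = 25.85 years = 8.15826e+08 s; T₂ = 3.56 years = 1.12354e+08 s.
T_syn = |T₁ · T₂ / (T₁ − T₂)|.
T_syn = |8.15826e+08 · 1.12354e+08 / (8.15826e+08 − 1.12354e+08)| s ≈ 1.303e+08 s = 4.129 years.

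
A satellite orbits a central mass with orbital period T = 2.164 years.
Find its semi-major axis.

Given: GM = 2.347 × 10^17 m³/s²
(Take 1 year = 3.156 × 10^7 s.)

Convert to SI: T = 2.164 years = 6.82958e+07 s.
Invert Kepler's third law: a = (GM · T² / (4π²))^(1/3).
Substituting T = 6.82958e+07 s and GM = 2.347e+17 m³/s²:
a = (2.347e+17 · (6.82958e+07)² / (4π²))^(1/3) m
a ≈ 3.027e+10 m = 30.27 Gm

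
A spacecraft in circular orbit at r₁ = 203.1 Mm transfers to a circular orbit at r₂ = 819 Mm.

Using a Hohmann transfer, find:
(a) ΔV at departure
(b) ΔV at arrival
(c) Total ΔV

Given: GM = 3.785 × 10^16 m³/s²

Convert to SI: r₁ = 203.1 Mm = 2.031e+08 m; r₂ = 819 Mm = 8.19e+08 m.
Transfer semi-major axis: a_t = (r₁ + r₂)/2 = (2.031e+08 + 8.19e+08)/2 = 5.1105e+08 m.
Circular speeds: v₁ = √(GM/r₁) = 13651.4 m/s, v₂ = √(GM/r₂) = 6798.15 m/s.
Transfer speeds (vis-viva v² = GM(2/r − 1/a_t)): v₁ᵗ = 17281.8 m/s, v₂ᵗ = 4285.63 m/s.
(a) ΔV₁ = |v₁ᵗ − v₁| ≈ 3630 m/s = 3.63 km/s.
(b) ΔV₂ = |v₂ − v₂ᵗ| ≈ 2513 m/s = 2.513 km/s.
(c) ΔV_total = ΔV₁ + ΔV₂ ≈ 6143 m/s = 6.143 km/s.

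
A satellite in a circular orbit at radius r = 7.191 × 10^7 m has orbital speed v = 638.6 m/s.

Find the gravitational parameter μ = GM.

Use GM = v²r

For a circular orbit v² = GM/r, so GM = v² · r.
GM = (638.6)² · 7.191e+07 m³/s² ≈ 2.933e+13 m³/s² = 2.933 × 10^13 m³/s².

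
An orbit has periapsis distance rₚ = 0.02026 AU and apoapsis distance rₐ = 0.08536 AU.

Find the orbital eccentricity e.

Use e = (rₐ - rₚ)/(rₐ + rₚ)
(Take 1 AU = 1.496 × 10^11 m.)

Convert to SI: rₚ = 0.02026 AU = 3.0309e+09 m; rₐ = 0.08536 AU = 1.27699e+10 m.
e = (rₐ − rₚ) / (rₐ + rₚ).
e = (1.27699e+10 − 3.0309e+09) / (1.27699e+10 + 3.0309e+09) = 9.73896e+09 / 1.58008e+10 ≈ 0.6164.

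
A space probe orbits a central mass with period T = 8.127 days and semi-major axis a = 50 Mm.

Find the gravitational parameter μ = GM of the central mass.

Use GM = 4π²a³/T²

Convert to SI: T = 8.127 days = 702173 s; a = 50 Mm = 5e+07 m.
GM = 4π² · a³ / T².
GM = 4π² · (5e+07)³ / (702173)² m³/s² ≈ 1.001e+13 m³/s² = 1.001 × 10^13 m³/s².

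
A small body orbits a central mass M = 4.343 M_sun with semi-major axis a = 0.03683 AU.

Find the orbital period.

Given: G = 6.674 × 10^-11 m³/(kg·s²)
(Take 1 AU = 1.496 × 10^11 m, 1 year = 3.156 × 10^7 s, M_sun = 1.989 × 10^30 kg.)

Convert to SI: a = 0.03683 AU = 5.50977e+09 m; M = 4.343 M_sun = 8.63823e+30 kg.
GM = G · M = 6.674e-11 · 8.63823e+30 = 5.76515e+20 m³/s².
Kepler's third law: T = 2π √(a³ / GM).
Substituting a = 5.50977e+09 m and GM = 5.76515e+20 m³/s²:
T = 2π √((5.50977e+09)³ / 5.76515e+20) s
T ≈ 1.07e+05 s = 0.003391 years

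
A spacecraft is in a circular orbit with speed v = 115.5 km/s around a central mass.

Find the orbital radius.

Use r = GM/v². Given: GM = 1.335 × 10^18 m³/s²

Convert to SI: v = 115.5 km/s = 115500 m/s.
For a circular orbit, v² = GM / r, so r = GM / v².
r = 1.335e+18 / (115500)² m ≈ 1.001e+08 m = 100.1 Mm.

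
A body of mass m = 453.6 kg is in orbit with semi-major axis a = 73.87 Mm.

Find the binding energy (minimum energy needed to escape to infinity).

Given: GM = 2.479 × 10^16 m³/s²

Convert to SI: a = 73.87 Mm = 7.387e+07 m.
Total orbital energy is E = −GMm/(2a); binding energy is E_bind = −E = GMm/(2a).
E_bind = 2.479e+16 · 453.6 / (2 · 7.387e+07) J ≈ 7.611e+10 J = 76.11 GJ.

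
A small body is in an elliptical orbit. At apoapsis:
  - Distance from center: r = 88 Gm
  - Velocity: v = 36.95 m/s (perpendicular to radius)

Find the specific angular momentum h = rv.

Convert to SI: r = 88 Gm = 8.8e+10 m.
With v perpendicular to r, h = r · v.
h = 8.8e+10 · 36.95 m²/s ≈ 3.252e+12 m²/s.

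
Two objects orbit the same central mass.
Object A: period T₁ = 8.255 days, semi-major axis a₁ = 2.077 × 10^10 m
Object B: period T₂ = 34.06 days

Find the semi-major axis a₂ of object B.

Convert to SI: T₁ = 8.255 days = 713232 s; T₂ = 34.06 days = 2.94278e+06 s.
Kepler's third law: (T₁/T₂)² = (a₁/a₂)³ ⇒ a₂ = a₁ · (T₂/T₁)^(2/3).
T₂/T₁ = 2.94278e+06 / 713232 = 4.12598.
a₂ = 2.077e+10 · (4.12598)^(2/3) m ≈ 5.343e+10 m = 5.343 × 10^10 m.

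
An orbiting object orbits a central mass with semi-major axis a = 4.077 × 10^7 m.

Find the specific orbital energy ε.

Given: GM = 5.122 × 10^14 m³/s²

ε = −GM / (2a).
ε = −5.122e+14 / (2 · 4.077e+07) J/kg ≈ -6.282e+06 J/kg = -6.282 MJ/kg.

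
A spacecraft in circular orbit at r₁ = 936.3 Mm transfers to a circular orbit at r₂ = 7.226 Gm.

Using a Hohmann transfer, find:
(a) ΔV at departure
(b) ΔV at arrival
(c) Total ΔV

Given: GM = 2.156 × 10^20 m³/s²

Convert to SI: r₁ = 936.3 Mm = 9.363e+08 m; r₂ = 7.226 Gm = 7.226e+09 m.
Transfer semi-major axis: a_t = (r₁ + r₂)/2 = (9.363e+08 + 7.226e+09)/2 = 4.08115e+09 m.
Circular speeds: v₁ = √(GM/r₁) = 479863 m/s, v₂ = √(GM/r₂) = 172733 m/s.
Transfer speeds (vis-viva v² = GM(2/r − 1/a_t)): v₁ᵗ = 638520 m/s, v₂ᵗ = 82735.4 m/s.
(a) ΔV₁ = |v₁ᵗ − v₁| ≈ 1.587e+05 m/s = 158.7 km/s.
(b) ΔV₂ = |v₂ − v₂ᵗ| ≈ 9e+04 m/s = 90 km/s.
(c) ΔV_total = ΔV₁ + ΔV₂ ≈ 2.487e+05 m/s = 248.7 km/s.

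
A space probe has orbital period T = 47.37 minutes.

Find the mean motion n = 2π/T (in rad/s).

Convert to SI: T = 47.37 minutes = 2842.2 s.
n = 2π / T.
n = 2π / 2842.2 s ≈ 0.002211 rad/s.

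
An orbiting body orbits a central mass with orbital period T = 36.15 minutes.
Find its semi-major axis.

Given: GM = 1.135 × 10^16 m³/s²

Convert to SI: T = 36.15 minutes = 2169 s.
Invert Kepler's third law: a = (GM · T² / (4π²))^(1/3).
Substituting T = 2169 s and GM = 1.135e+16 m³/s²:
a = (1.135e+16 · (2169)² / (4π²))^(1/3) m
a ≈ 1.106e+07 m = 1.106 × 10^7 m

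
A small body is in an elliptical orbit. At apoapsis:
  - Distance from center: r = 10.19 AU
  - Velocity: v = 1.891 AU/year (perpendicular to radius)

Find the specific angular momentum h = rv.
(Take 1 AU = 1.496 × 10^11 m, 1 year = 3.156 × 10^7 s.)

Convert to SI: r = 10.19 AU = 1.52442e+12 m; v = 1.891 AU/year = 8963.68 m/s.
With v perpendicular to r, h = r · v.
h = 1.52442e+12 · 8963.68 m²/s ≈ 1.366e+16 m²/s.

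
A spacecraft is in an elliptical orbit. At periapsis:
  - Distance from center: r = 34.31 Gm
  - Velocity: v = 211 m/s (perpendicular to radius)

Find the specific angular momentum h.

Convert to SI: r = 34.31 Gm = 3.431e+10 m.
With v perpendicular to r, h = r · v.
h = 3.431e+10 · 211 m²/s ≈ 7.239e+12 m²/s.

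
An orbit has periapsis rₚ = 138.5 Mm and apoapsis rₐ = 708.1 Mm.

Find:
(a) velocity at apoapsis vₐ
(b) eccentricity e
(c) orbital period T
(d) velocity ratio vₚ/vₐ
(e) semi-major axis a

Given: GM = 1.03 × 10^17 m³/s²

Convert to SI: rₚ = 138.5 Mm = 1.385e+08 m; rₐ = 708.1 Mm = 7.081e+08 m.
(a) With a = (rₚ + rₐ)/2 = 4.233e+08 m, vₐ = √(GM (2/rₐ − 1/a)) = √(1.03e+17 · (2/7.081e+08 − 1/4.233e+08)) m/s ≈ 6899 m/s
(b) e = (rₐ − rₚ)/(rₐ + rₚ) = (7.081e+08 − 1.385e+08)/(7.081e+08 + 1.385e+08) ≈ 0.6728
(c) With a = (rₚ + rₐ)/2 = 4.233e+08 m, T = 2π √(a³/GM) = 2π √((4.233e+08)³/1.03e+17) s ≈ 1.705e+05 s
(d) Conservation of angular momentum (rₚvₚ = rₐvₐ) gives vₚ/vₐ = rₐ/rₚ = 7.081e+08/1.385e+08 ≈ 5.113
(e) a = (rₚ + rₐ)/2 = (1.385e+08 + 7.081e+08)/2 ≈ 4.233e+08 m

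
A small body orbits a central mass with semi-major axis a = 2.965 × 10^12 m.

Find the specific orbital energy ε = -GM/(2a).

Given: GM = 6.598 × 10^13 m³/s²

ε = −GM / (2a).
ε = −6.598e+13 / (2 · 2.965e+12) J/kg ≈ -11.13 J/kg = -11.13 J/kg.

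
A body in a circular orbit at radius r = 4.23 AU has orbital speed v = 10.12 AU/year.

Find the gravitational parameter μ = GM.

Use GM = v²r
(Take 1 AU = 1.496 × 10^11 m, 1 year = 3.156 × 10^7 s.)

Convert to SI: r = 4.23 AU = 6.32808e+11 m; v = 10.12 AU/year = 47970.6 m/s.
For a circular orbit v² = GM/r, so GM = v² · r.
GM = (47970.6)² · 6.32808e+11 m³/s² ≈ 1.456e+21 m³/s² = 1.456 × 10^21 m³/s².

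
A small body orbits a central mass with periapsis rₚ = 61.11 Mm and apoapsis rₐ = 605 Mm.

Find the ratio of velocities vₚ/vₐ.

Convert to SI: rₚ = 61.11 Mm = 6.111e+07 m; rₐ = 605 Mm = 6.05e+08 m.
Conservation of angular momentum gives rₚvₚ = rₐvₐ, so vₚ/vₐ = rₐ/rₚ.
vₚ/vₐ = 6.05e+08 / 6.111e+07 ≈ 9.9.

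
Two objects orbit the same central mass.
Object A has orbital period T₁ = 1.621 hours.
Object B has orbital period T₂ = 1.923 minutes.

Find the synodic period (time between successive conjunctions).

Convert to SI: T₁ = 1.621 hours = 5835.6 s; T₂ = 1.923 minutes = 115.38 s.
T_syn = |T₁ · T₂ / (T₁ − T₂)|.
T_syn = |5835.6 · 115.38 / (5835.6 − 115.38)| s ≈ 117.7 s = 1.962 minutes.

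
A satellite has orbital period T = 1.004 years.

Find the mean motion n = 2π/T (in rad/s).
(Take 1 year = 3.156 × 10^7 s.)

Convert to SI: T = 1.004 years = 3.16862e+07 s.
n = 2π / T.
n = 2π / 3.16862e+07 s ≈ 1.983e-07 rad/s.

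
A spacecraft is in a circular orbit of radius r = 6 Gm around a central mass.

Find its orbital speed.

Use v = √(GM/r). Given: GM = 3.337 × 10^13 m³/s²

Convert to SI: r = 6 Gm = 6e+09 m.
For a circular orbit, gravity supplies the centripetal force, so v = √(GM / r).
v = √(3.337e+13 / 6e+09) m/s ≈ 74.58 m/s = 74.58 m/s.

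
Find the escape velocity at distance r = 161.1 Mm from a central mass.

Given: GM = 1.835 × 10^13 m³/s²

Convert to SI: r = 161.1 Mm = 1.611e+08 m.
Escape velocity comes from setting total energy to zero: ½v² − GM/r = 0 ⇒ v_esc = √(2GM / r).
v_esc = √(2 · 1.835e+13 / 1.611e+08) m/s ≈ 477.3 m/s = 477.3 m/s.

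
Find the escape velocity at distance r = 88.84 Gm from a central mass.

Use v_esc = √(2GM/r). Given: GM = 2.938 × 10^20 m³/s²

Convert to SI: r = 88.84 Gm = 8.884e+10 m.
Escape velocity comes from setting total energy to zero: ½v² − GM/r = 0 ⇒ v_esc = √(2GM / r).
v_esc = √(2 · 2.938e+20 / 8.884e+10) m/s ≈ 8.133e+04 m/s = 81.33 km/s.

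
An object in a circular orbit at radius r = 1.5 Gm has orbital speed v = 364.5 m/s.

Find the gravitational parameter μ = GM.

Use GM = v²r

Convert to SI: r = 1.5 Gm = 1.5e+09 m.
For a circular orbit v² = GM/r, so GM = v² · r.
GM = (364.5)² · 1.5e+09 m³/s² ≈ 1.993e+14 m³/s² = 1.993 × 10^14 m³/s².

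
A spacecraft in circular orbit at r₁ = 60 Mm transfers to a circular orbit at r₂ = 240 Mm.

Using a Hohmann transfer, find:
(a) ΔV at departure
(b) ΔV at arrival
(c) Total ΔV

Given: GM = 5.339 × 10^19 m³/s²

Convert to SI: r₁ = 60 Mm = 6e+07 m; r₂ = 240 Mm = 2.4e+08 m.
Transfer semi-major axis: a_t = (r₁ + r₂)/2 = (6e+07 + 2.4e+08)/2 = 1.5e+08 m.
Circular speeds: v₁ = √(GM/r₁) = 943310 m/s, v₂ = √(GM/r₂) = 471655 m/s.
Transfer speeds (vis-viva v² = GM(2/r − 1/a_t)): v₁ᵗ = 1.1932e+06 m/s, v₂ᵗ = 298301 m/s.
(a) ΔV₁ = |v₁ᵗ − v₁| ≈ 2.499e+05 m/s = 249.9 km/s.
(b) ΔV₂ = |v₂ − v₂ᵗ| ≈ 1.734e+05 m/s = 173.4 km/s.
(c) ΔV_total = ΔV₁ + ΔV₂ ≈ 4.232e+05 m/s = 423.2 km/s.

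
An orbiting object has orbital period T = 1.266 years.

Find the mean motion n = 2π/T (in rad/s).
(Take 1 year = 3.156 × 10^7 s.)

Convert to SI: T = 1.266 years = 3.9955e+07 s.
n = 2π / T.
n = 2π / 3.9955e+07 s ≈ 1.573e-07 rad/s.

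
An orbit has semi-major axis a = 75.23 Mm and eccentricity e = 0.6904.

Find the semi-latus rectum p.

Convert to SI: a = 75.23 Mm = 7.523e+07 m.
p = a (1 − e²).
p = 7.523e+07 · (1 − (0.6904)²) = 7.523e+07 · 0.523348 ≈ 3.937e+07 m = 39.37 Mm.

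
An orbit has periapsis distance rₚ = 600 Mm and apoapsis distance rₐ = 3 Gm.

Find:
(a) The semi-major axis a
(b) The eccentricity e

Convert to SI: rₚ = 600 Mm = 6e+08 m; rₐ = 3 Gm = 3e+09 m.
(a) a = (rₚ + rₐ) / 2 = (6e+08 + 3e+09) / 2 ≈ 1.8e+09 m = 1.8 Gm.
(b) e = (rₐ − rₚ) / (rₐ + rₚ) = (3e+09 − 6e+08) / (3e+09 + 6e+08) ≈ 0.6667.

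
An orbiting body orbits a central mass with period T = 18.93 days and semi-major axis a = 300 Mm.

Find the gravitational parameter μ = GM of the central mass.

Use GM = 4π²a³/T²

Convert to SI: T = 18.93 days = 1.63555e+06 s; a = 300 Mm = 3e+08 m.
GM = 4π² · a³ / T².
GM = 4π² · (3e+08)³ / (1.63555e+06)² m³/s² ≈ 3.985e+14 m³/s² = 3.985 × 10^14 m³/s².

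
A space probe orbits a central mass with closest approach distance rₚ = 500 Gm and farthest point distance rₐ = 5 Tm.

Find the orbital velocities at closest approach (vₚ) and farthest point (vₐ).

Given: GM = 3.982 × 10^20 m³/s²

Convert to SI: rₚ = 500 Gm = 5e+11 m; rₐ = 5 Tm = 5e+12 m.
Use the vis-viva equation v² = GM(2/r − 1/a) with a = (rₚ + rₐ)/2 = (5e+11 + 5e+12)/2 = 2.75e+12 m.
vₚ = √(GM · (2/rₚ − 1/a)) = √(3.982e+20 · (2/5e+11 − 1/2.75e+12)) m/s ≈ 3.805e+04 m/s = 38.05 km/s.
vₐ = √(GM · (2/rₐ − 1/a)) = √(3.982e+20 · (2/5e+12 − 1/2.75e+12)) m/s ≈ 3805 m/s = 3.805 km/s.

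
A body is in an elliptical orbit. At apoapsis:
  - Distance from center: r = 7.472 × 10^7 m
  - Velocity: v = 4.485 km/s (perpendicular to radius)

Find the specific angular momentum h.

Convert to SI: v = 4.485 km/s = 4485 m/s.
With v perpendicular to r, h = r · v.
h = 7.472e+07 · 4485 m²/s ≈ 3.351e+11 m²/s.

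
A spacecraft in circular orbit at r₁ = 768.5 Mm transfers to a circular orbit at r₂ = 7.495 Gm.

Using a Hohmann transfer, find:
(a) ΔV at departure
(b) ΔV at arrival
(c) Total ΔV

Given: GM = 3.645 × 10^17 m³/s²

Convert to SI: r₁ = 768.5 Mm = 7.685e+08 m; r₂ = 7.495 Gm = 7.495e+09 m.
Transfer semi-major axis: a_t = (r₁ + r₂)/2 = (7.685e+08 + 7.495e+09)/2 = 4.13175e+09 m.
Circular speeds: v₁ = √(GM/r₁) = 21778.4 m/s, v₂ = √(GM/r₂) = 6973.69 m/s.
Transfer speeds (vis-viva v² = GM(2/r − 1/a_t)): v₁ᵗ = 29332.3 m/s, v₂ᵗ = 3007.58 m/s.
(a) ΔV₁ = |v₁ᵗ − v₁| ≈ 7554 m/s = 7.554 km/s.
(b) ΔV₂ = |v₂ − v₂ᵗ| ≈ 3966 m/s = 3.966 km/s.
(c) ΔV_total = ΔV₁ + ΔV₂ ≈ 1.152e+04 m/s = 11.52 km/s.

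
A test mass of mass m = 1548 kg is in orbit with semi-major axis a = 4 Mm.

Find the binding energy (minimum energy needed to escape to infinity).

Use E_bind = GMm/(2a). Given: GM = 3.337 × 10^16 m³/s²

Convert to SI: a = 4 Mm = 4e+06 m.
Total orbital energy is E = −GMm/(2a); binding energy is E_bind = −E = GMm/(2a).
E_bind = 3.337e+16 · 1548 / (2 · 4e+06) J ≈ 6.457e+12 J = 6.457 TJ.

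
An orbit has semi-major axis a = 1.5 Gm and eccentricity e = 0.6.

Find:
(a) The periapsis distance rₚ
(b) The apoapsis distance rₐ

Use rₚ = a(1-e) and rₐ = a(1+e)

Convert to SI: a = 1.5 Gm = 1.5e+09 m.
(a) rₚ = a(1 − e) = 1.5e+09 · (1 − 0.6) = 1.5e+09 · 0.4 ≈ 6e+08 m = 600 Mm.
(b) rₐ = a(1 + e) = 1.5e+09 · (1 + 0.6) = 1.5e+09 · 1.6 ≈ 2.4e+09 m = 2.4 Gm.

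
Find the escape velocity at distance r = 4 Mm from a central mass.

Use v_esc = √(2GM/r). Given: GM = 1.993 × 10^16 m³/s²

Convert to SI: r = 4 Mm = 4e+06 m.
Escape velocity comes from setting total energy to zero: ½v² − GM/r = 0 ⇒ v_esc = √(2GM / r).
v_esc = √(2 · 1.993e+16 / 4e+06) m/s ≈ 9.982e+04 m/s = 99.82 km/s.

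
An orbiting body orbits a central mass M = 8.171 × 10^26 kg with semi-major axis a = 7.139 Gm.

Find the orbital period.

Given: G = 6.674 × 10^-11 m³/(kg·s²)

Convert to SI: a = 7.139 Gm = 7.139e+09 m.
GM = G · M = 6.674e-11 · 8.171e+26 = 5.45333e+16 m³/s².
Kepler's third law: T = 2π √(a³ / GM).
Substituting a = 7.139e+09 m and GM = 5.45333e+16 m³/s²:
T = 2π √((7.139e+09)³ / 5.45333e+16) s
T ≈ 1.623e+07 s = 187.8 days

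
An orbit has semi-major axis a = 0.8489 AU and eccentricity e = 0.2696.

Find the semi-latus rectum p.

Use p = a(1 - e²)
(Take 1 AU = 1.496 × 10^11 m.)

Convert to SI: a = 0.8489 AU = 1.26995e+11 m.
p = a (1 − e²).
p = 1.26995e+11 · (1 − (0.2696)²) = 1.26995e+11 · 0.927316 ≈ 1.178e+11 m = 0.7872 AU.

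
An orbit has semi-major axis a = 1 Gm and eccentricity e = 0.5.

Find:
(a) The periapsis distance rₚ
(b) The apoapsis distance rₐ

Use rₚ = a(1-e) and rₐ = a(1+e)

Convert to SI: a = 1 Gm = 1e+09 m.
(a) rₚ = a(1 − e) = 1e+09 · (1 − 0.5) = 1e+09 · 0.5 ≈ 5e+08 m = 500 Mm.
(b) rₐ = a(1 + e) = 1e+09 · (1 + 0.5) = 1e+09 · 1.5 ≈ 1.5e+09 m = 1.5 Gm.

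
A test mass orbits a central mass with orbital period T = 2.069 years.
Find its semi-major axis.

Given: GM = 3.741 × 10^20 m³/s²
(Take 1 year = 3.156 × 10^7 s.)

Convert to SI: T = 2.069 years = 6.52976e+07 s.
Invert Kepler's third law: a = (GM · T² / (4π²))^(1/3).
Substituting T = 6.52976e+07 s and GM = 3.741e+20 m³/s²:
a = (3.741e+20 · (6.52976e+07)² / (4π²))^(1/3) m
a ≈ 3.431e+11 m = 343.1 Gm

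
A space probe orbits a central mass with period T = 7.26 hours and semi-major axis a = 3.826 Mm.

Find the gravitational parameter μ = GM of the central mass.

Convert to SI: T = 7.26 hours = 26136 s; a = 3.826 Mm = 3.826e+06 m.
GM = 4π² · a³ / T².
GM = 4π² · (3.826e+06)³ / (26136)² m³/s² ≈ 3.237e+12 m³/s² = 3.237 × 10^12 m³/s².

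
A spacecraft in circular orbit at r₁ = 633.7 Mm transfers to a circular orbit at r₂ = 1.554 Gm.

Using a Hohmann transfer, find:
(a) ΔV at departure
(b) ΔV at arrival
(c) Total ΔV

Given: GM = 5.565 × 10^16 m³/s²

Convert to SI: r₁ = 633.7 Mm = 6.337e+08 m; r₂ = 1.554 Gm = 1.554e+09 m.
Transfer semi-major axis: a_t = (r₁ + r₂)/2 = (6.337e+08 + 1.554e+09)/2 = 1.09385e+09 m.
Circular speeds: v₁ = √(GM/r₁) = 9371.1 m/s, v₂ = √(GM/r₂) = 5984.21 m/s.
Transfer speeds (vis-viva v² = GM(2/r − 1/a_t)): v₁ᵗ = 11169.6 m/s, v₂ᵗ = 4554.81 m/s.
(a) ΔV₁ = |v₁ᵗ − v₁| ≈ 1798 m/s = 1.798 km/s.
(b) ΔV₂ = |v₂ − v₂ᵗ| ≈ 1429 m/s = 1.429 km/s.
(c) ΔV_total = ΔV₁ + ΔV₂ ≈ 3228 m/s = 3.228 km/s.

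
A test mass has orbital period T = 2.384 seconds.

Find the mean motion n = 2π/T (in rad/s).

n = 2π / T.
n = 2π / 2.384 s ≈ 2.636 rad/s.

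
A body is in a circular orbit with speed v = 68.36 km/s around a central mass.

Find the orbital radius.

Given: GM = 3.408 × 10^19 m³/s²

Convert to SI: v = 68.36 km/s = 68360 m/s.
For a circular orbit, v² = GM / r, so r = GM / v².
r = 3.408e+19 / (68360)² m ≈ 7.293e+09 m = 7.293 Gm.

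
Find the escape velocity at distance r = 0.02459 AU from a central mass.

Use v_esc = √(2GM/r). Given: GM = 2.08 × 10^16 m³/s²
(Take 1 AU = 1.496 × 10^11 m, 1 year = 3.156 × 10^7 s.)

Convert to SI: r = 0.02459 AU = 3.67866e+09 m.
Escape velocity comes from setting total energy to zero: ½v² − GM/r = 0 ⇒ v_esc = √(2GM / r).
v_esc = √(2 · 2.08e+16 / 3.67866e+09) m/s ≈ 3363 m/s = 0.7094 AU/year.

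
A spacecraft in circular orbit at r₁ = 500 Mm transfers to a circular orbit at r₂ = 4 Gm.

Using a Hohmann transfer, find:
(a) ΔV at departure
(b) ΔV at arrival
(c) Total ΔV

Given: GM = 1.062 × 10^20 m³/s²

Convert to SI: r₁ = 500 Mm = 5e+08 m; r₂ = 4 Gm = 4e+09 m.
Transfer semi-major axis: a_t = (r₁ + r₂)/2 = (5e+08 + 4e+09)/2 = 2.25e+09 m.
Circular speeds: v₁ = √(GM/r₁) = 460869 m/s, v₂ = √(GM/r₂) = 162942 m/s.
Transfer speeds (vis-viva v² = GM(2/r − 1/a_t)): v₁ᵗ = 614492 m/s, v₂ᵗ = 76811.5 m/s.
(a) ΔV₁ = |v₁ᵗ − v₁| ≈ 1.536e+05 m/s = 153.6 km/s.
(b) ΔV₂ = |v₂ − v₂ᵗ| ≈ 8.613e+04 m/s = 86.13 km/s.
(c) ΔV_total = ΔV₁ + ΔV₂ ≈ 2.398e+05 m/s = 239.8 km/s.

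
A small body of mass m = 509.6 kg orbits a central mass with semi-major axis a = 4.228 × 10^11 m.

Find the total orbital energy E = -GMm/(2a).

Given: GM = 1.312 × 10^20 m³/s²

E = −GMm / (2a).
E = −1.312e+20 · 509.6 / (2 · 4.228e+11) J ≈ -7.907e+10 J = -79.07 GJ.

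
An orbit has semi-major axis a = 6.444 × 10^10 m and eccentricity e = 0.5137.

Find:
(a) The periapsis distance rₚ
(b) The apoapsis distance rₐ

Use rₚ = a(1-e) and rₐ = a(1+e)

(a) rₚ = a(1 − e) = 6.444e+10 · (1 − 0.5137) = 6.444e+10 · 0.4863 ≈ 3.134e+10 m = 3.134 × 10^10 m.
(b) rₐ = a(1 + e) = 6.444e+10 · (1 + 0.5137) = 6.444e+10 · 1.5137 ≈ 9.754e+10 m = 9.754 × 10^10 m.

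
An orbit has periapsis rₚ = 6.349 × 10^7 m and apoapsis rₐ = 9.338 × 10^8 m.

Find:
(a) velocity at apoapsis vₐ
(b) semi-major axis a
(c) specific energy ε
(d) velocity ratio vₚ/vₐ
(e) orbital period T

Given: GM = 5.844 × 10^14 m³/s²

(a) With a = (rₚ + rₐ)/2 = 4.98645e+08 m, vₐ = √(GM (2/rₐ − 1/a)) = √(5.844e+14 · (2/9.338e+08 − 1/4.98645e+08)) m/s ≈ 282.3 m/s
(b) a = (rₚ + rₐ)/2 = (6.349e+07 + 9.338e+08)/2 ≈ 4.986e+08 m
(c) With a = (rₚ + rₐ)/2 = 4.98645e+08 m, ε = −GM/(2a) = −5.844e+14/(2 · 4.98645e+08) J/kg ≈ -5.86e+05 J/kg
(d) Conservation of angular momentum (rₚvₚ = rₐvₐ) gives vₚ/vₐ = rₐ/rₚ = 9.338e+08/6.349e+07 ≈ 14.71
(e) With a = (rₚ + rₐ)/2 = 4.98645e+08 m, T = 2π √(a³/GM) = 2π √((4.98645e+08)³/5.844e+14) s ≈ 2.894e+06 s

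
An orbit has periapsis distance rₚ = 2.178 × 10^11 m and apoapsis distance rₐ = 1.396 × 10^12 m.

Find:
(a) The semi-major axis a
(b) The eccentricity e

(a) a = (rₚ + rₐ) / 2 = (2.178e+11 + 1.396e+12) / 2 ≈ 8.069e+11 m = 8.069 × 10^11 m.
(b) e = (rₐ − rₚ) / (rₐ + rₚ) = (1.396e+12 − 2.178e+11) / (1.396e+12 + 2.178e+11) ≈ 0.7301.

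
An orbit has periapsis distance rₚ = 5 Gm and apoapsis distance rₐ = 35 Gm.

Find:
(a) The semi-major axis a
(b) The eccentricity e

Convert to SI: rₚ = 5 Gm = 5e+09 m; rₐ = 35 Gm = 3.5e+10 m.
(a) a = (rₚ + rₐ) / 2 = (5e+09 + 3.5e+10) / 2 ≈ 2e+10 m = 20 Gm.
(b) e = (rₐ − rₚ) / (rₐ + rₚ) = (3.5e+10 − 5e+09) / (3.5e+10 + 5e+09) ≈ 0.75.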